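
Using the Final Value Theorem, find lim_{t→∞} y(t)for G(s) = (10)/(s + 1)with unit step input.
FVT: lim_{t→∞} y(t) = lim_{s→0} s*Y(s) where Y(s) = G(s)/s.
= lim_{s→0} G(s) = G(0) = num(0)/den(0) = 10/1 = 10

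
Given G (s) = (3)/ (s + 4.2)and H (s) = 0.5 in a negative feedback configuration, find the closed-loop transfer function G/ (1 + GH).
Closed-loop T = G/(1+GH).
Numerator: G_num * H_den = 3.
Denominator: G_den * H_den + G_num * H_num = (s + 4.2) + (1.5) = s + 5.7.
T(s) = (3)/(s + 5.7)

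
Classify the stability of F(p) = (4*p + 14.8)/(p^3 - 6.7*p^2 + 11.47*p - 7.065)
Denominator: p^3 - 6.7*p^2 + 11.47*p - 7.065 = (p - 4.5)(p^2 - 2.2*p + 1.57). Poles: 1.1 + 0.6j, 1.1 - 0.6j, 4.5. Unstable (3 pole(s) in RHP)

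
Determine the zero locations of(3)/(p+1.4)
Numerator is a nonzero constant (3) → Zeros: none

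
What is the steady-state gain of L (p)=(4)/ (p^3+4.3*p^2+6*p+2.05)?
DC gain = L(0) = num(0)/den(0) = 4/2.05 = 1.951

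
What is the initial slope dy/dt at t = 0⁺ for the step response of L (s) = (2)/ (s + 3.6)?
IVT: y'(0⁺) = lim_{s→∞} s²·Y(s) = lim_{s→∞} s·L(s).
deg(num) = 0, deg(den) = 1, relative degree = 1, so s·L(s) → (leading num)/(leading den) = 2/1 = 2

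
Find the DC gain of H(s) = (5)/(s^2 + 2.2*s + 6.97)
DC gain = H(0) = num(0)/den(0) = 5/6.97 = 0.7174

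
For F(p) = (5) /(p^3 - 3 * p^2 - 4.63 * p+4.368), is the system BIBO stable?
Denominator: p^3 - 3*p^2 - 4.63*p + 4.368 = (p - 0.7)(p - 3.9)(p + 1.6). Poles: -1.6, 0.7, 3.9. All Re(p)<0: No (unstable)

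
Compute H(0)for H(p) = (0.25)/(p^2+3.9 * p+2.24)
DC gain = H(0) = num(0)/den(0) = 0.25/2.24 = 0.1116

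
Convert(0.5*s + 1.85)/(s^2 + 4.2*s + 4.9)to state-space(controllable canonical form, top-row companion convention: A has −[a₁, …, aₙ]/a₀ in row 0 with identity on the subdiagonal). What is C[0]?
Reachable canonical form: C = numerator coefficients (right-aligned, zero-padded to length n).
num = 0.5*s + 1.85, C = [[0.5, 1.85]].
C[0] = 0.5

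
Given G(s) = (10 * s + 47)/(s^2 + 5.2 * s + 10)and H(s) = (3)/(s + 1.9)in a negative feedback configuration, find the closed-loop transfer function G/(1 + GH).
Closed-loop T = G/(1+GH).
Numerator: G_num * H_den = 10*s^2 + 66*s + 89.3.
Denominator: G_den * H_den + G_num * H_num = (s^3 + 7.1*s^2 + 19.88*s + 19) + (30*s + 141) = s^3 + 7.1*s^2 + 49.88*s + 160.
T(s) = (10*s^2 + 66*s + 89.3)/(s^3 + 7.1*s^2 + 49.88*s + 160)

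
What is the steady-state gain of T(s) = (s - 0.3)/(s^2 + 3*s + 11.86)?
DC gain = T(0) = num(0)/den(0) = -0.3/11.86 = -0.0253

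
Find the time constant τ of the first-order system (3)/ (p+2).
First-order system: τ = -1/pole. Pole = -2. τ = -1/(-2) = 0.5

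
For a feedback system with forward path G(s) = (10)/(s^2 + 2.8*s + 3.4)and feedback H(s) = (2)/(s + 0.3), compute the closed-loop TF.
Closed-loop T = G/(1+GH).
Numerator: G_num * H_den = 10*s + 3.
Denominator: G_den * H_den + G_num * H_num = (s^3 + 3.1*s^2 + 4.24*s + 1.02) + (20) = s^3 + 3.1*s^2 + 4.24*s + 21.02.
T(s) = (10*s + 3)/(s^3 + 3.1*s^2 + 4.24*s + 21.02)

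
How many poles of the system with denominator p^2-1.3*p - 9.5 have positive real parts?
p^2 - 1.3*p - 9.5 = (p - 3.8)(p + 2.5). Poles: -2.5, 3.8. RHP poles (Re>0): 1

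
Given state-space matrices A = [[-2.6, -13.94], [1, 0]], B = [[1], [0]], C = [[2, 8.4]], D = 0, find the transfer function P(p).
P(p) = C(pI - A)⁻¹B + D.
Characteristic polynomial det(pI - A) = p^2 + 2.6*p + 13.94.
Numerator from C·adj(pI-A)·B + D·det(pI-A) = 2*p + 8.4.
P(p) = (2*p + 8.4)/(p^2 + 2.6*p + 13.94)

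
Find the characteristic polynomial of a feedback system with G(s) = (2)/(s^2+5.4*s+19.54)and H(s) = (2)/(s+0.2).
Characteristic poly = G_den * H_den + G_num * H_num = (s^3 + 5.6*s^2 + 20.62*s + 3.908) + (4) = s^3 + 5.6*s^2 + 20.62*s + 7.908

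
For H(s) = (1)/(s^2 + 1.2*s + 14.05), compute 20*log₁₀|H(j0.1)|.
Substitute s = j*0.1: H(j0.1) = 0.0712199 - 0.000608717j.
|H(j0.1)| = sqrt(Re² + Im²) = 0.07122.
20*log₁₀(0.07122) = -22.95 dB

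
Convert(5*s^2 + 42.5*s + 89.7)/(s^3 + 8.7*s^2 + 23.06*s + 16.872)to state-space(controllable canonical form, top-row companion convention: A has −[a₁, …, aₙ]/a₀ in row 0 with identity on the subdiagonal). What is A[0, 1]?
Reachable canonical form for den = s^3 + 8.7*s^2 + 23.06*s + 16.872: top row of A = -[a₁,a₂,...,aₙ]/a₀, ones on the subdiagonal, zeros elsewhere.
A = [[-8.7, -23.06, -16.872], [1, 0, 0], [0, 1, 0]].
A[0,1] = -23.06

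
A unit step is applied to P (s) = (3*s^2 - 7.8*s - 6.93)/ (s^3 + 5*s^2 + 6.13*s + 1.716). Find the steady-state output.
FVT: lim_{t→∞} y(t) = lim_{s→0} s*Y(s) where Y(s) = P(s)/s.
= lim_{s→0} P(s) = P(0) = num(0)/den(0) = -6.93/1.716 = -4.038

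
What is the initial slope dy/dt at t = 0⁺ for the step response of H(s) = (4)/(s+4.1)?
IVT: y'(0⁺) = lim_{s→∞} s²·Y(s) = lim_{s→∞} s·H(s).
deg(num) = 0, deg(den) = 1, relative degree = 1, so s·H(s) → (leading num)/(leading den) = 4/1 = 4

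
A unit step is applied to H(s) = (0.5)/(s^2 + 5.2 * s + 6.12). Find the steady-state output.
FVT: lim_{t→∞} y(t) = lim_{s→0} s*Y(s) where Y(s) = H(s)/s.
= lim_{s→0} H(s) = H(0) = num(0)/den(0) = 0.5/6.12 = 0.0817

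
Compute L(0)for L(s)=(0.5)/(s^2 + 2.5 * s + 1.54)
DC gain = L(0) = num(0)/den(0) = 0.5/1.54 = 0.3247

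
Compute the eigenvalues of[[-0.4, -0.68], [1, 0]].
Eigenvalues solve det(λI - A) = 0.
Characteristic polynomial: λ^2 + 0.4*λ + 0.68 = 0.
Roots: -0.2 + 0.8j, -0.2 - 0.8j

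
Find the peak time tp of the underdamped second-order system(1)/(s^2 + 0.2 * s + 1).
Standard form: ωn²/(s²+2ζωn·s+ωn²) → ωn = 1, ζ = 0.1.
ωd = ωn·√(1-ζ²) = 1·√(1-0.1²) = 0.995.
tp = π/ωd = π/0.995 = 3.157 s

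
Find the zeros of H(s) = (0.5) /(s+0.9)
Numerator is a nonzero constant (0.5) → Zeros: none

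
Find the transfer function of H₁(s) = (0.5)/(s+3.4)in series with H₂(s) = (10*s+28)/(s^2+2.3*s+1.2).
Series: H = H₁ · H₂ = (n₁·n₂)/(d₁·d₂).
Num: n₁·n₂ = 5*s + 14. Den: d₁·d₂ = s^3 + 5.7*s^2 + 9.02*s + 4.08.
H(s) = (5*s + 14)/(s^3 + 5.7*s^2 + 9.02*s + 4.08)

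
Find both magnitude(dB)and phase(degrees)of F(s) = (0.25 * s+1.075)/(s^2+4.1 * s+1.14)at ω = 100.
Substitute s = j*100: F(j100) = -4.98051e-06 - 0.00250049j.
|F| = 20*log₁₀(sqrt(Re²+Im²)) = -52.04 dB.
∠F = atan2(Im, Re) = -90.11°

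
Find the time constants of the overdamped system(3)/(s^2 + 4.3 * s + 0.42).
Overdamped: real poles at -4.2, -0.1. τ = -1/pole → τ₁ = 0.2381, τ₂ = 10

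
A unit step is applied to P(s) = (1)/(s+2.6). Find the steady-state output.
FVT: lim_{t→∞} y(t) = lim_{s→0} s*Y(s) where Y(s) = P(s)/s.
= lim_{s→0} P(s) = P(0) = num(0)/den(0) = 1/2.6 = 0.3846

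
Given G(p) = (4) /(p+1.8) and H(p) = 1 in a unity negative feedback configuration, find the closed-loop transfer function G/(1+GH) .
Closed-loop T = G/(1+GH).
Numerator: G_num * H_den = 4.
Denominator: G_den * H_den + G_num * H_num = (p + 1.8) + (4) = p + 5.8.
T(p) = (4)/(p + 5.8)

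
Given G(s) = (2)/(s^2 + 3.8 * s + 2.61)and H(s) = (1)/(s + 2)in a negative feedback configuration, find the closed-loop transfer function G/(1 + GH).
Closed-loop T = G/(1+GH).
Numerator: G_num * H_den = 2*s + 4.
Denominator: G_den * H_den + G_num * H_num = (s^3 + 5.8*s^2 + 10.21*s + 5.22) + (2) = s^3 + 5.8*s^2 + 10.21*s + 7.22.
T(s) = (2*s + 4)/(s^3 + 5.8*s^2 + 10.21*s + 7.22)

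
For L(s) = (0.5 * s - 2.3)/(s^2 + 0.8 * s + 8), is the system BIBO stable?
Denominator: s^2 + 0.8*s + 8. Poles: -0.4 + 2.8j, -0.4 - 2.8j. All Re(p)<0: Yes (stable)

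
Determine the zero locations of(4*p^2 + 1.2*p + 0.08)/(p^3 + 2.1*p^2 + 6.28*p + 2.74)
Set numerator = 0: 4*p^2 + 1.2*p + 0.08 = 4*(p + 0.2)(p + 0.1) = 0 → Zeros: -0.1, -0.2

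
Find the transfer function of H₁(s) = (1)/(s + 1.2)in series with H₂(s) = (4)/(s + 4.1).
Series: H = H₁ · H₂ = (n₁·n₂)/(d₁·d₂).
Num: n₁·n₂ = 4. Den: d₁·d₂ = s^2 + 5.3*s + 4.92.
H(s) = (4)/(s^2 + 5.3*s + 4.92)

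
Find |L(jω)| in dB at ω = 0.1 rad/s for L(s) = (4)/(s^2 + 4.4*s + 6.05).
Substitute s = j*0.1: L(j0.1) = 0.658756 - 0.0479888j.
|L(j0.1)| = sqrt(Re² + Im²) = 0.6605.
20*log₁₀(0.6605) = -3.60 dB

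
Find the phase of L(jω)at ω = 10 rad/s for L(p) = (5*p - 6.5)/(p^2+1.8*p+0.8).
Substitute p = j*10: L(j10) = 0.151978 - 0.476456j.
∠L(j10) = atan2(Im, Re) = atan2(-0.476456, 0.151978) = -72.31°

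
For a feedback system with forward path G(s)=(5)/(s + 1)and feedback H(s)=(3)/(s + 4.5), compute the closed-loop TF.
Closed-loop T = G/(1+GH).
Numerator: G_num * H_den = 5*s + 22.5.
Denominator: G_den * H_den + G_num * H_num = (s^2 + 5.5*s + 4.5) + (15) = s^2 + 5.5*s + 19.5.
T(s) = (5*s + 22.5)/(s^2 + 5.5*s + 19.5)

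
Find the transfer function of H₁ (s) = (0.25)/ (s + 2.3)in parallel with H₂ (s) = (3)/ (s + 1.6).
Parallel: H = H₁ + H₂ = (n₁·d₂ + n₂·d₁)/(d₁·d₂).
n₁·d₂ = 0.25*s + 0.4. n₂·d₁ = 3*s + 6.9. Sum = 3.25*s + 7.3. d₁·d₂ = s^2 + 3.9*s + 3.68.
H(s) = (3.25*s + 7.3)/(s^2 + 3.9*s + 3.68)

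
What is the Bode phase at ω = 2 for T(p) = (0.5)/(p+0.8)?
Substitute p = j*2: T(j2) = 0.0862069 - 0.215517j.
∠T(j2) = atan2(Im, Re) = atan2(-0.215517, 0.0862069) = -68.20°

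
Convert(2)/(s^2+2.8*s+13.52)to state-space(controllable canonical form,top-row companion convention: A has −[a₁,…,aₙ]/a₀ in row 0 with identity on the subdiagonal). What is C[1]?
Reachable canonical form: C = numerator coefficients (right-aligned, zero-padded to length n).
num = 2, C = [[0, 2]].
C[1] = 2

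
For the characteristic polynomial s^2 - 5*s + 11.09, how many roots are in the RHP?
Poles: 2.5 + 2.2j, 2.5 - 2.2j. RHP poles (Re>0): 2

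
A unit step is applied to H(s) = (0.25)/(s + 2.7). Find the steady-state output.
FVT: lim_{t→∞} y(t) = lim_{s→0} s*Y(s) where Y(s) = H(s)/s.
= lim_{s→0} H(s) = H(0) = num(0)/den(0) = 0.25/2.7 = 0.09259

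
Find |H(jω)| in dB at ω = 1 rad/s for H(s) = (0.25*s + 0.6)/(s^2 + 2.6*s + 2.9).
Substitute s = j*1: H(j1) = 0.172613 - 0.104629j.
|H(j1)| = sqrt(Re² + Im²) = 0.2018.
20*log₁₀(0.2018) = -13.90 dB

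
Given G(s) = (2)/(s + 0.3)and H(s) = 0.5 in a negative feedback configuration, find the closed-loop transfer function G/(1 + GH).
Closed-loop T = G/(1+GH).
Numerator: G_num * H_den = 2.
Denominator: G_den * H_den + G_num * H_num = (s + 0.3) + (1) = s + 1.3.
T(s) = (2)/(s + 1.3)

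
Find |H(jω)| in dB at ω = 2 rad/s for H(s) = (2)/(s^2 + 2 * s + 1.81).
Substitute s = j*2: H(j2) = -0.210616 - 0.384688j.
|H(j2)| = sqrt(Re² + Im²) = 0.4386.
20*log₁₀(0.4386) = -7.16 dB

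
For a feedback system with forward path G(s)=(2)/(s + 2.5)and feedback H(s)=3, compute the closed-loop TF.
Closed-loop T = G/(1+GH).
Numerator: G_num * H_den = 2.
Denominator: G_den * H_den + G_num * H_num = (s + 2.5) + (6) = s + 8.5.
T(s) = (2)/(s + 8.5)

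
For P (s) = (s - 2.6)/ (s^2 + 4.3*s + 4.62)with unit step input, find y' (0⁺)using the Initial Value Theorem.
IVT: y'(0⁺) = lim_{s→∞} s²·Y(s) = lim_{s→∞} s·P(s).
deg(num) = 1, deg(den) = 2, relative degree = 1, so s·P(s) → (leading num)/(leading den) = 1/1 = 1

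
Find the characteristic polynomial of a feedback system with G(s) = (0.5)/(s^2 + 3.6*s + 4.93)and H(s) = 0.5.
Characteristic poly = G_den * H_den + G_num * H_num = (s^2 + 3.6*s + 4.93) + (0.25) = s^2 + 3.6*s + 5.18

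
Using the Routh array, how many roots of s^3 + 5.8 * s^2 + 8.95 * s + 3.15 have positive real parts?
Routh array:
s^3: [1, 8.95]; s^2: [5.8, 3.15]; s^1: [8.4069]; s^0: [3.15]
First column: [1, 5.8, 8.4069, 3.15]. Sign changes = RHP roots = 0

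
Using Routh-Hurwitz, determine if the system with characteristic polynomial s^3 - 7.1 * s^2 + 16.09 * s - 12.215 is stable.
Routh array:
s^3: [1, 16.09]; s^2: [-7.1, -12.215]; s^1: [14.3696]; s^0: [-12.215]
First column: [1, -7.1, 14.3696, -12.215]. Sign changes = 3.
No, unstable (3 RHP root(s))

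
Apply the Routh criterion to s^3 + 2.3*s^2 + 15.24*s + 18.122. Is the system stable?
Routh array:
s^3: [1, 15.24]; s^2: [2.3, 18.122]; s^1: [7.36087]; s^0: [18.122]
First column: [1, 2.3, 7.36087, 18.122]. Sign changes = 0.
Yes, stable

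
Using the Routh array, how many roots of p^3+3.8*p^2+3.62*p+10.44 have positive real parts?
Routh array:
p^3: [1, 3.62]; p^2: [3.8, 10.44]; p^1: [0.872632]; p^0: [10.44]
First column: [1, 3.8, 0.872632, 10.44]. Sign changes = RHP roots = 0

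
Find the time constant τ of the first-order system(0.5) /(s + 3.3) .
First-order system: τ = -1/pole. Pole = -3.3. τ = -1/(-3.3) = 0.303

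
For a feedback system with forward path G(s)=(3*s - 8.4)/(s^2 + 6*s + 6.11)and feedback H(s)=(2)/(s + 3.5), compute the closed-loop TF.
Closed-loop T = G/(1+GH).
Numerator: G_num * H_den = 3*s^2 + 2.1*s - 29.4.
Denominator: G_den * H_den + G_num * H_num = (s^3 + 9.5*s^2 + 27.11*s + 21.385) + (6*s - 16.8) = s^3 + 9.5*s^2 + 33.11*s + 4.585.
T(s) = (3*s^2 + 2.1*s - 29.4)/(s^3 + 9.5*s^2 + 33.11*s + 4.585)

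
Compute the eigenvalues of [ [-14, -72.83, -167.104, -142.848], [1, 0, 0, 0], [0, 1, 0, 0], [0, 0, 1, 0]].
Eigenvalues solve det(λI - A) = 0.
Characteristic polynomial: λ^4 + 14*λ^3 + 72.83*λ^2 + 167.104*λ + 142.848 = 0.
Factor: (λ + 4.5)(λ + 3.1)(λ + 3.2)(λ + 3.2) = 0.
Roots: -3.1, -3.2, -3.2, -4.5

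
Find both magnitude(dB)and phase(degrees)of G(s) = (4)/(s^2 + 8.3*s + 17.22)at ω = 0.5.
Substitute s = j*0.5: G(j0.5) = 0.222409 - 0.05439j.
|G| = 20*log₁₀(sqrt(Re²+Im²)) = -12.80 dB.
∠G = atan2(Im, Re) = -13.74°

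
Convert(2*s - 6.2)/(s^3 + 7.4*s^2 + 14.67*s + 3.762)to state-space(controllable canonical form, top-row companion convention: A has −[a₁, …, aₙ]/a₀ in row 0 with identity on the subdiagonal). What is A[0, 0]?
Reachable canonical form for den = s^3 + 7.4*s^2 + 14.67*s + 3.762: top row of A = -[a₁,a₂,...,aₙ]/a₀, ones on the subdiagonal, zeros elsewhere.
A = [[-7.4, -14.67, -3.762], [1, 0, 0], [0, 1, 0]].
A[0,0] = -7.4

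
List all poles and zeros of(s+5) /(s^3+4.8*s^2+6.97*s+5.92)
Set denominator = 0: s^3 + 4.8*s^2 + 6.97*s + 5.92 = (s + 3.2)(s^2 + 1.6*s + 1.85) = 0 → Poles: -0.8 + 1.1j, -0.8 - 1.1j, -3.2
Set numerator = 0: s + 5 = 0 → Zeros: -5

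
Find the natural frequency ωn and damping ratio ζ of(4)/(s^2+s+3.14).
Underdamped: complex pole -0.5 + 1.7j. ωn = |pole| = 1.772, ζ = -Re(pole)/ωn = 0.2822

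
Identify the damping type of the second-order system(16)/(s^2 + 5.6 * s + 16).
Standard form: ωn²/(s²+2ζωn·s+ωn²) gives ωn=4, ζ=0.7.
Underdamped (ζ = 0.7 < 1)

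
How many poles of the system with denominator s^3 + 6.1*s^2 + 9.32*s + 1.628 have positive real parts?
s^3 + 6.1*s^2 + 9.32*s + 1.628 = (s + 0.2)(s + 2.2)(s + 3.7). Poles: -0.2, -2.2, -3.7. RHP poles (Re>0): 0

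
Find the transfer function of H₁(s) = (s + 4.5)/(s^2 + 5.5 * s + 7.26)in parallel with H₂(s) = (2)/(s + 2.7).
Parallel: H = H₁ + H₂ = (n₁·d₂ + n₂·d₁)/(d₁·d₂).
n₁·d₂ = s^2 + 7.2*s + 12.15. n₂·d₁ = 2*s^2 + 11*s + 14.52. Sum = 3*s^2 + 18.2*s + 26.67. d₁·d₂ = s^3 + 8.2*s^2 + 22.11*s + 19.602.
H(s) = (3*s^2 + 18.2*s + 26.67)/(s^3 + 8.2*s^2 + 22.11*s + 19.602)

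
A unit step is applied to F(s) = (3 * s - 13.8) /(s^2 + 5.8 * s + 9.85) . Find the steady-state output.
FVT: lim_{t→∞} y(t) = lim_{s→0} s*Y(s) where Y(s) = F(s)/s.
= lim_{s→0} F(s) = F(0) = num(0)/den(0) = -13.8/9.85 = -1.401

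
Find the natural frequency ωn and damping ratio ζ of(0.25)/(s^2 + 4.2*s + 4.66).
Underdamped: complex pole -2.1 + 0.5j. ωn = |pole| = 2.159, ζ = -Re(pole)/ωn = 0.9728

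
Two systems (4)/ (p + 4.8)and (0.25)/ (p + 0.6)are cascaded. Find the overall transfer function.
Series: H = H₁ · H₂ = (n₁·n₂)/(d₁·d₂).
Num: n₁·n₂ = 1. Den: d₁·d₂ = p^2 + 5.4*p + 2.88.
H(p) = (1)/(p^2 + 5.4*p + 2.88)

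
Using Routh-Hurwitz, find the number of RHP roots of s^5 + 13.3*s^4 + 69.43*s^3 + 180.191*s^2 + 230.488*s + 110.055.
Routh array:
s^5: [1, 69.43, 230.488]; s^4: [13.3, 180.191, 110.055]; s^3: [55.8818, 222.213]; s^2: [127.304, 110.055]; s^1: [173.903]; s^0: [110.055]
First column: [1, 13.3, 55.8818, 127.304, 173.903, 110.055]. Sign changes = RHP roots = 0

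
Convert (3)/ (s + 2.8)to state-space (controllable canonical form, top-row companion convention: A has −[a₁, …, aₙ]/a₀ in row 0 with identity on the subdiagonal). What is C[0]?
Reachable canonical form: C = numerator coefficients (right-aligned, zero-padded to length n).
num = 3, C = [[3]].
C[0] = 3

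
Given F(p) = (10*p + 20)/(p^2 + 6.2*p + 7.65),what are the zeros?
Set numerator = 0: 10*p + 20 = 0 → Zeros: -2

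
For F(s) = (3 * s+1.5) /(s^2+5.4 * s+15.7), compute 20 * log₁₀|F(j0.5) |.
Substitute s = j*0.5: F(j0.5) = 0.110674 + 0.0777463j.
|F(j0.5)| = sqrt(Re² + Im²) = 0.1353.
20*log₁₀(0.1353) = -17.38 dB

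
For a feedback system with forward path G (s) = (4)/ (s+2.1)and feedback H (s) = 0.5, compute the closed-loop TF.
Closed-loop T = G/(1+GH).
Numerator: G_num * H_den = 4.
Denominator: G_den * H_den + G_num * H_num = (s + 2.1) + (2) = s + 4.1.
T(s) = (4)/(s + 4.1)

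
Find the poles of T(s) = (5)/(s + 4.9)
Set denominator = 0: s + 4.9 = 0 → Poles: -4.9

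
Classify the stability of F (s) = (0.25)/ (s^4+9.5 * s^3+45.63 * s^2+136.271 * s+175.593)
Denominator: s^4 + 9.5*s^3 + 45.63*s^2 + 136.271*s + 175.593 = (s + 3.3)(s + 3.4)(s^2 + 2.8*s + 15.65). Poles: -1.4 + 3.7j, -1.4 - 3.7j, -3.3, -3.4. Stable (all poles in LHP)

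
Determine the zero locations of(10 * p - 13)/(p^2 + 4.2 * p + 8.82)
Set numerator = 0: 10*p - 13 = 0 → Zeros: 1.3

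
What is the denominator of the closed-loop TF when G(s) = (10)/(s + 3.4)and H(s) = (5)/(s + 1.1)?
Characteristic poly = G_den * H_den + G_num * H_num = (s^2 + 4.5*s + 3.74) + (50) = s^2 + 4.5*s + 53.74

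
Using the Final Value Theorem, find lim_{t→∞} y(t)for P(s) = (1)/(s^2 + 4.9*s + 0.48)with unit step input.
FVT: lim_{t→∞} y(t) = lim_{s→0} s*Y(s) where Y(s) = P(s)/s.
= lim_{s→0} P(s) = P(0) = num(0)/den(0) = 1/0.48 = 2.083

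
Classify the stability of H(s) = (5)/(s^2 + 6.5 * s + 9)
Denominator: s^2 + 6.5*s + 9 = (s + 2)(s + 4.5). Poles: -2, -4.5. Stable (all poles in LHP)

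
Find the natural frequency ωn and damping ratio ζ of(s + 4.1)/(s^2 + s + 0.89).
Underdamped: complex pole -0.5 + 0.8j. ωn = |pole| = 0.9434, ζ = -Re(pole)/ωn = 0.53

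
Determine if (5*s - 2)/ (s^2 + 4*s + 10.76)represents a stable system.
Denominator: s^2 + 4*s + 10.76. Poles: -2 + 2.6j, -2 - 2.6j. All Re(p)<0: Yes (stable)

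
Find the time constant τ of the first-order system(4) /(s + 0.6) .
First-order system: τ = -1/pole. Pole = -0.6. τ = -1/(-0.6) = 1.667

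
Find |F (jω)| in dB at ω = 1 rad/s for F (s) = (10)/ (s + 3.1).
Substitute s = j*1: F(j1) = 2.92177 - 0.942507j.
|F(j1)| = sqrt(Re² + Im²) = 3.07.
20*log₁₀(3.07) = 9.74 dB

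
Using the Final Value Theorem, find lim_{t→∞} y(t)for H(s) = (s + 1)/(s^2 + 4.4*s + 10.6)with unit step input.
FVT: lim_{t→∞} y(t) = lim_{s→0} s*Y(s) where Y(s) = H(s)/s.
= lim_{s→0} H(s) = H(0) = num(0)/den(0) = 1/10.6 = 0.09434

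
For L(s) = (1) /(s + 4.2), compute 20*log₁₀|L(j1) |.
Substitute s = j*1: L(j1) = 0.225322 - 0.0536481j.
|L(j1)| = sqrt(Re² + Im²) = 0.2316.
20*log₁₀(0.2316) = -12.70 dB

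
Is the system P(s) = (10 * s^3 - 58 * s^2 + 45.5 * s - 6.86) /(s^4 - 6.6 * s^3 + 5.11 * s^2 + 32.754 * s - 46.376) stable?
Denominator: s^4 - 6.6*s^3 + 5.11*s^2 + 32.754*s - 46.376 = (s - 4)(s + 2.2)(s - 1.7)(s - 3.1). Poles: -2.2, 1.7, 3.1, 4. All Re(p)<0: No (unstable)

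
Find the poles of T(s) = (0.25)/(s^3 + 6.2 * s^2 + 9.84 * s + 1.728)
Set denominator = 0: s^3 + 6.2*s^2 + 9.84*s + 1.728 = (s + 2.4)(s + 0.2)(s + 3.6) = 0 → Poles: -0.2, -2.4, -3.6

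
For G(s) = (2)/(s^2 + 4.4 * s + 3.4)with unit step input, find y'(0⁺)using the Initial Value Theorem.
IVT: y'(0⁺) = lim_{s→∞} s²·Y(s) = lim_{s→∞} s·G(s).
deg(num) = 0, deg(den) = 2, relative degree = 2 ≥ 2, so s·G(s) → 0. Initial slope = 0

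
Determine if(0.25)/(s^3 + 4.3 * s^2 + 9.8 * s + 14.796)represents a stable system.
Denominator: s^3 + 4.3*s^2 + 9.8*s + 14.796 = (s + 2.7)(s^2 + 1.6*s + 5.48). Poles: -0.8 + 2.2j, -0.8 - 2.2j, -2.7. All Re(p)<0: Yes (stable)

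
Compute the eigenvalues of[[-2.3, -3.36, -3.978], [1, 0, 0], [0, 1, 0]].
Eigenvalues solve det(λI - A) = 0.
Characteristic polynomial: λ^3 + 2.3*λ^2 + 3.36*λ + 3.978 = 0.
Factor: (λ + 1.7)(λ^2 + 0.6*λ + 2.34) = 0.
Roots: -0.3 + 1.5j, -0.3 - 1.5j, -1.7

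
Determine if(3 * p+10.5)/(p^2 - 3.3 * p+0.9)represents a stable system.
Denominator: p^2 - 3.3*p + 0.9 = (p - 0.3)(p - 3). Poles: 0.3, 3. All Re(p)<0: No (unstable)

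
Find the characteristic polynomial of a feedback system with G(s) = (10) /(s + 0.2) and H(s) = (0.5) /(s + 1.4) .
Characteristic poly = G_den * H_den + G_num * H_num = (s^2 + 1.6*s + 0.28) + (5) = s^2 + 1.6*s + 5.28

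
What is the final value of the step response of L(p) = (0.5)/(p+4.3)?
FVT: lim_{t→∞} y(t) = lim_{p→0} p*Y(p) where Y(p) = L(p)/p.
= lim_{p→0} L(p) = L(0) = num(0)/den(0) = 0.5/4.3 = 0.1163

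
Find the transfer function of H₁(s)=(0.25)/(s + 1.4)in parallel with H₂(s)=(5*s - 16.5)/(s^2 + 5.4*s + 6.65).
Parallel: H = H₁ + H₂ = (n₁·d₂ + n₂·d₁)/(d₁·d₂).
n₁·d₂ = 0.25*s^2 + 1.35*s + 1.6625. n₂·d₁ = 5*s^2 - 9.5*s - 23.1. Sum = 5.25*s^2 - 8.15*s - 21.4375. d₁·d₂ = s^3 + 6.8*s^2 + 14.21*s + 9.31.
H(s) = (5.25*s^2 - 8.15*s - 21.4375)/(s^3 + 6.8*s^2 + 14.21*s + 9.31)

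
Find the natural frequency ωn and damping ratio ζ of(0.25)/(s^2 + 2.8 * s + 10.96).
Underdamped: complex pole -1.4 + 3j. ωn = |pole| = 3.311, ζ = -Re(pole)/ωn = 0.4229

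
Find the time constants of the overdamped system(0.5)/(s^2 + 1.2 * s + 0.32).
Overdamped: real poles at -0.8, -0.4. τ = -1/pole → τ₁ = 1.25, τ₂ = 2.5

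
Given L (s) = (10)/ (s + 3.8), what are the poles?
Set denominator = 0: s + 3.8 = 0 → Poles: -3.8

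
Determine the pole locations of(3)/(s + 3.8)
Set denominator = 0: s + 3.8 = 0 → Poles: -3.8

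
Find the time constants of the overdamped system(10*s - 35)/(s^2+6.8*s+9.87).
Overdamped: real poles at -4.7, -2.1. τ = -1/pole → τ₁ = 0.2128, τ₂ = 0.4762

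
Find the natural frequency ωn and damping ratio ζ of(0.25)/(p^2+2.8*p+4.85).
Underdamped: complex pole -1.4 + 1.7j. ωn = |pole| = 2.202, ζ = -Re(pole)/ωn = 0.6357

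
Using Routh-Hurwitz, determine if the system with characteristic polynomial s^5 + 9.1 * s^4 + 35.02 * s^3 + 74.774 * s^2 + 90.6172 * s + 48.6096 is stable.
Routh array:
s^5: [1, 35.02, 90.6172]; s^4: [9.1, 74.774, 48.6096]; s^3: [26.8031, 85.2755]; s^2: [45.8218, 48.6096]; s^1: [56.8417]; s^0: [48.6096]
First column: [1, 9.1, 26.8031, 45.8218, 56.8417, 48.6096]. Sign changes = 0.
Yes, stable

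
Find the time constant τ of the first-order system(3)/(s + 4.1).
First-order system: τ = -1/pole. Pole = -4.1. τ = -1/(-4.1) = 0.2439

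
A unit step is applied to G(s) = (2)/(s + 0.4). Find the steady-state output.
FVT: lim_{t→∞} y(t) = lim_{s→0} s*Y(s) where Y(s) = G(s)/s.
= lim_{s→0} G(s) = G(0) = num(0)/den(0) = 2/0.4 = 5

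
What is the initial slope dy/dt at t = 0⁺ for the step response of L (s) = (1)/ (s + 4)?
IVT: y'(0⁺) = lim_{s→∞} s²·Y(s) = lim_{s→∞} s·L(s).
deg(num) = 0, deg(den) = 1, relative degree = 1, so s·L(s) → (leading num)/(leading den) = 1/1 = 1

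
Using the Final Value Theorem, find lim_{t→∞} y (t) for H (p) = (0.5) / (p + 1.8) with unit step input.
FVT: lim_{t→∞} y(t) = lim_{p→0} p*Y(p) where Y(p) = H(p)/p.
= lim_{p→0} H(p) = H(0) = num(0)/den(0) = 0.5/1.8 = 0.2778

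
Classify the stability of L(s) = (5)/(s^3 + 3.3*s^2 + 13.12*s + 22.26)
Denominator: s^3 + 3.3*s^2 + 13.12*s + 22.26 = (s + 2.1)(s^2 + 1.2*s + 10.6). Poles: -0.6 + 3.2j, -0.6 - 3.2j, -2.1. Stable (all poles in LHP)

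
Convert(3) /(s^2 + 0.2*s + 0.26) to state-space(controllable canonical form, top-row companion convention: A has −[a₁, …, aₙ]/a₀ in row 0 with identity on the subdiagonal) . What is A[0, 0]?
Reachable canonical form for den = s^2 + 0.2*s + 0.26: top row of A = -[a₁,a₂,...,aₙ]/a₀, ones on the subdiagonal, zeros elsewhere.
A = [[-0.2, -0.26], [1, 0]].
A[0,0] = -0.2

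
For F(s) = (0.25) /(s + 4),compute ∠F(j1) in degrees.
Substitute s = j*1: F(j1) = 0.0588235 - 0.0147059j.
∠F(j1) = atan2(Im, Re) = atan2(-0.0147059, 0.0588235) = -14.04°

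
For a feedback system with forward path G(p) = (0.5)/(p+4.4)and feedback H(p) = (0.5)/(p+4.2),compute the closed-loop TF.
Closed-loop T = G/(1+GH).
Numerator: G_num * H_den = 0.5*p + 2.1.
Denominator: G_den * H_den + G_num * H_num = (p^2 + 8.6*p + 18.48) + (0.25) = p^2 + 8.6*p + 18.73.
T(p) = (0.5*p + 2.1)/(p^2 + 8.6*p + 18.73)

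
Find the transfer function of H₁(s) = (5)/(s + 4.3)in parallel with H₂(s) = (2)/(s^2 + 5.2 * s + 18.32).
Parallel: H = H₁ + H₂ = (n₁·d₂ + n₂·d₁)/(d₁·d₂).
n₁·d₂ = 5*s^2 + 26*s + 91.6. n₂·d₁ = 2*s + 8.6. Sum = 5*s^2 + 28*s + 100.2. d₁·d₂ = s^3 + 9.5*s^2 + 40.68*s + 78.776.
H(s) = (5*s^2 + 28*s + 100.2)/(s^3 + 9.5*s^2 + 40.68*s + 78.776)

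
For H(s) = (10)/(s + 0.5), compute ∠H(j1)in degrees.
Substitute s = j*1: H(j1) = 4 - 8j.
∠H(j1) = atan2(Im, Re) = atan2(-8, 4) = -63.43°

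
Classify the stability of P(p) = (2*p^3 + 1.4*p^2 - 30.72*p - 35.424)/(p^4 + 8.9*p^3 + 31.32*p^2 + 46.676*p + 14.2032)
Denominator: p^4 + 8.9*p^3 + 31.32*p^2 + 46.676*p + 14.2032 = (p + 0.4)(p + 3.3)(p^2 + 5.2*p + 10.76). Poles: -0.4, -2.6 + 2j, -2.6 - 2j, -3.3. Stable (all poles in LHP)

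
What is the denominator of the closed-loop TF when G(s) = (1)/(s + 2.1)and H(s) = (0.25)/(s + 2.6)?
Characteristic poly = G_den * H_den + G_num * H_num = (s^2 + 4.7*s + 5.46) + (0.25) = s^2 + 4.7*s + 5.71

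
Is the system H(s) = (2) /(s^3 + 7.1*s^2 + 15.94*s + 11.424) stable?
Denominator: s^3 + 7.1*s^2 + 15.94*s + 11.424 = (s + 1.6)(s + 3.4)(s + 2.1). Poles: -1.6, -2.1, -3.4. All Re(p)<0: Yes (stable)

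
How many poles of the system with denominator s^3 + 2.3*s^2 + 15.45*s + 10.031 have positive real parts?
s^3 + 2.3*s^2 + 15.45*s + 10.031 = (s + 0.7)(s^2 + 1.6*s + 14.33). Poles: -0.7, -0.8 + 3.7j, -0.8 - 3.7j. RHP poles (Re>0): 0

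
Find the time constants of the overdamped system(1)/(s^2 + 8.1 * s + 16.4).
Overdamped: real poles at -4, -4.1. τ = -1/pole → τ₁ = 0.25, τ₂ = 0.2439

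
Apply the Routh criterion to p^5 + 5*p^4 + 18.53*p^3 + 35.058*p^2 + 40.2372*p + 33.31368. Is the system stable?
Routh array:
p^5: [1, 18.53, 40.2372]; p^4: [5, 35.058, 33.31368]; p^3: [11.5184, 33.5745]; p^2: [20.4837, 33.31368]; p^1: [14.8415]; p^0: [33.31368]
First column: [1, 5, 11.5184, 20.4837, 14.8415, 33.31368]. Sign changes = 0.
Yes, stable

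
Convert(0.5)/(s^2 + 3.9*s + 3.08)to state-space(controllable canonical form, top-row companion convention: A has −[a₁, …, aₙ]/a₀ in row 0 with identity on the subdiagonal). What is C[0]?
Reachable canonical form: C = numerator coefficients (right-aligned, zero-padded to length n).
num = 0.5, C = [[0, 0.5]].
C[0] = 0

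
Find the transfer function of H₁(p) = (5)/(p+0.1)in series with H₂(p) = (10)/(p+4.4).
Series: H = H₁ · H₂ = (n₁·n₂)/(d₁·d₂).
Num: n₁·n₂ = 50. Den: d₁·d₂ = p^2 + 4.5*p + 0.44.
H(p) = (50)/(p^2 + 4.5*p + 0.44)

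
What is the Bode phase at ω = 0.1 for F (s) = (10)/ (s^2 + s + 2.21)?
Substitute s = j*0.1: F(j0.1) = 4.53608 - 0.206186j.
∠F(j0.1) = atan2(Im, Re) = atan2(-0.206186, 4.53608) = -2.60°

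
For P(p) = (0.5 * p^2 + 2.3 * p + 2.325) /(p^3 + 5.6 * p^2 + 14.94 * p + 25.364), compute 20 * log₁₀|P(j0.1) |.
Substitute p = j*0.1: P(j0.1) = 0.091887 + 0.00366733j.
|P(j0.1)| = sqrt(Re² + Im²) = 0.09196.
20*log₁₀(0.09196) = -20.73 dB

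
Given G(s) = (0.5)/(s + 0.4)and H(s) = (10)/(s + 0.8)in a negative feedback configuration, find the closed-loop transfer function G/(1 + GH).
Closed-loop T = G/(1+GH).
Numerator: G_num * H_den = 0.5*s + 0.4.
Denominator: G_den * H_den + G_num * H_num = (s^2 + 1.2*s + 0.32) + (5) = s^2 + 1.2*s + 5.32.
T(s) = (0.5*s + 0.4)/(s^2 + 1.2*s + 5.32)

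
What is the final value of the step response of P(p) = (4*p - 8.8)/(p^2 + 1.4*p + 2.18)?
FVT: lim_{t→∞} y(t) = lim_{p→0} p*Y(p) where Y(p) = P(p)/p.
= lim_{p→0} P(p) = P(0) = num(0)/den(0) = -8.8/2.18 = -4.037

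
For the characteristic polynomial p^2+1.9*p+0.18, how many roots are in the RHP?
p^2 + 1.9*p + 0.18 = (p + 0.1)(p + 1.8). Poles: -0.1, -1.8. RHP poles (Re>0): 0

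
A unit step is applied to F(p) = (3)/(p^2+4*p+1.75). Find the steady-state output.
FVT: lim_{t→∞} y(t) = lim_{p→0} p*Y(p) where Y(p) = F(p)/p.
= lim_{p→0} F(p) = F(0) = num(0)/den(0) = 3/1.75 = 1.714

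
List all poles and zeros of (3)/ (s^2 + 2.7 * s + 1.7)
Set denominator = 0: s^2 + 2.7*s + 1.7 = (s + 1)(s + 1.7) = 0 → Poles: -1, -1.7
Numerator is a nonzero constant (3) → Zeros: none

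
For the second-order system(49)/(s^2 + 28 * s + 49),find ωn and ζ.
Standard form: ωn²/(s²+2ζωn·s+ωn²).
const=49=ωn² → ωn=7, s coeff=28=2ζωn → ζ=2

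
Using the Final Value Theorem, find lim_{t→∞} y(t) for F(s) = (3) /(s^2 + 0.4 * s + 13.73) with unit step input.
FVT: lim_{t→∞} y(t) = lim_{s→0} s*Y(s) where Y(s) = F(s)/s.
= lim_{s→0} F(s) = F(0) = num(0)/den(0) = 3/13.73 = 0.2185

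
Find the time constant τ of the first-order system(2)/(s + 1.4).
First-order system: τ = -1/pole. Pole = -1.4. τ = -1/(-1.4) = 0.7143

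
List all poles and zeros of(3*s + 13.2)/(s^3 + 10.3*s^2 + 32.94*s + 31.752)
Set denominator = 0: s^3 + 10.3*s^2 + 32.94*s + 31.752 = (s + 3.6)(s + 4.9)(s + 1.8) = 0 → Poles: -1.8, -3.6, -4.9
Set numerator = 0: 3*s + 13.2 = 0 → Zeros: -4.4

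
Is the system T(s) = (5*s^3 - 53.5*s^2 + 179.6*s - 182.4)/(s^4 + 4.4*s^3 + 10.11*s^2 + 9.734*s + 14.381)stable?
Denominator: s^4 + 4.4*s^3 + 10.11*s^2 + 9.734*s + 14.381 = (s^2 + 0.2*s + 1.97)(s^2 + 4.2*s + 7.3). Poles: -0.1 + 1.4j, -0.1 - 1.4j, -2.1 + 1.7j, -2.1 - 1.7j. All Re(p)<0: Yes (stable)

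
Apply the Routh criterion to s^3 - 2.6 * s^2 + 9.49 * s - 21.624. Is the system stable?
Routh array:
s^3: [1, 9.49]; s^2: [-2.6, -21.624]; s^1: [1.17308]; s^0: [-21.624]
First column: [1, -2.6, 1.17308, -21.624]. Sign changes = 3.
No, unstable (3 RHP root(s))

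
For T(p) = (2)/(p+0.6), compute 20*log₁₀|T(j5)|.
Substitute p = j*5: T(j5) = 0.0473186 - 0.394322j.
|T(j5)| = sqrt(Re² + Im²) = 0.3972.
20*log₁₀(0.3972) = -8.02 dB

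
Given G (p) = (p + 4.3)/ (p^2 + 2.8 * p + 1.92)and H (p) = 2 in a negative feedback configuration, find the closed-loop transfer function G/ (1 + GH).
Closed-loop T = G/(1+GH).
Numerator: G_num * H_den = p + 4.3.
Denominator: G_den * H_den + G_num * H_num = (p^2 + 2.8*p + 1.92) + (2*p + 8.6) = p^2 + 4.8*p + 10.52.
T(p) = (p + 4.3)/(p^2 + 4.8*p + 10.52)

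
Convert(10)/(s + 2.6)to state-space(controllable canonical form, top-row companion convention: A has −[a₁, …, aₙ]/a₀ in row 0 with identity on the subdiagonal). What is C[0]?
Reachable canonical form: C = numerator coefficients (right-aligned, zero-padded to length n).
num = 10, C = [[10]].
C[0] = 10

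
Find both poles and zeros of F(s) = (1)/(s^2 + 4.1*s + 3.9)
Set denominator = 0: s^2 + 4.1*s + 3.9 = (s + 2.6)(s + 1.5) = 0 → Poles: -1.5, -2.6
Numerator is a nonzero constant (1) → Zeros: none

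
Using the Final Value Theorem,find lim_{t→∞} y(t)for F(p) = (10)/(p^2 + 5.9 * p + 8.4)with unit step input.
FVT: lim_{t→∞} y(t) = lim_{p→0} p*Y(p) where Y(p) = F(p)/p.
= lim_{p→0} F(p) = F(0) = num(0)/den(0) = 10/8.4 = 1.19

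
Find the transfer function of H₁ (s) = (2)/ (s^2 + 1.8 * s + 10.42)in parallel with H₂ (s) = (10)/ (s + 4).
Parallel: H = H₁ + H₂ = (n₁·d₂ + n₂·d₁)/(d₁·d₂).
n₁·d₂ = 2*s + 8. n₂·d₁ = 10*s^2 + 18*s + 104.2. Sum = 10*s^2 + 20*s + 112.2. d₁·d₂ = s^3 + 5.8*s^2 + 17.62*s + 41.68.
H(s) = (10*s^2 + 20*s + 112.2)/(s^3 + 5.8*s^2 + 17.62*s + 41.68)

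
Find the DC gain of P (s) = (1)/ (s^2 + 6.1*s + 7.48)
DC gain = P(0) = num(0)/den(0) = 1/7.48 = 0.1337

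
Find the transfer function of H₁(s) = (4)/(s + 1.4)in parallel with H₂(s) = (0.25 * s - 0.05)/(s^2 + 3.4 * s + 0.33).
Parallel: H = H₁ + H₂ = (n₁·d₂ + n₂·d₁)/(d₁·d₂).
n₁·d₂ = 4*s^2 + 13.6*s + 1.32. n₂·d₁ = 0.25*s^2 + 0.3*s - 0.07. Sum = 4.25*s^2 + 13.9*s + 1.25. d₁·d₂ = s^3 + 4.8*s^2 + 5.09*s + 0.462.
H(s) = (4.25*s^2 + 13.9*s + 1.25)/(s^3 + 4.8*s^2 + 5.09*s + 0.462)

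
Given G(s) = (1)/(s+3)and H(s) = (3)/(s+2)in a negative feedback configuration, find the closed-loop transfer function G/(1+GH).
Closed-loop T = G/(1+GH).
Numerator: G_num * H_den = s + 2.
Denominator: G_den * H_den + G_num * H_num = (s^2 + 5*s + 6) + (3) = s^2 + 5*s + 9.
T(s) = (s + 2)/(s^2 + 5*s + 9)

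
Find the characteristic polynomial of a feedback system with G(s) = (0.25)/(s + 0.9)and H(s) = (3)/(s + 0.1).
Characteristic poly = G_den * H_den + G_num * H_num = (s^2 + s + 0.09) + (0.75) = s^2 + s + 0.84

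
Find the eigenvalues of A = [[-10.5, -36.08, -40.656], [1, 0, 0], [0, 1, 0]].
Eigenvalues solve det(λI - A) = 0.
Characteristic polynomial: λ^3 + 10.5*λ^2 + 36.08*λ + 40.656 = 0.
Factor: (λ + 2.8)(λ + 4.4)(λ + 3.3) = 0.
Roots: -2.8, -3.3, -4.4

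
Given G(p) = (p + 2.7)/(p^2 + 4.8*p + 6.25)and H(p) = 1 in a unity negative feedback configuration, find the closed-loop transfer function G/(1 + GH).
Closed-loop T = G/(1+GH).
Numerator: G_num * H_den = p + 2.7.
Denominator: G_den * H_den + G_num * H_num = (p^2 + 4.8*p + 6.25) + (p + 2.7) = p^2 + 5.8*p + 8.95.
T(p) = (p + 2.7)/(p^2 + 5.8*p + 8.95)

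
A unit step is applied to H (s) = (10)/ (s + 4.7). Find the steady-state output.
FVT: lim_{t→∞} y(t) = lim_{s→0} s*Y(s) where Y(s) = H(s)/s.
= lim_{s→0} H(s) = H(0) = num(0)/den(0) = 10/4.7 = 2.128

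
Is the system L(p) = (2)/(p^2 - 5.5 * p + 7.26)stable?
Denominator: p^2 - 5.5*p + 7.26 = (p - 2.2)(p - 3.3). Poles: 2.2, 3.3. All Re(p)<0: No (unstable)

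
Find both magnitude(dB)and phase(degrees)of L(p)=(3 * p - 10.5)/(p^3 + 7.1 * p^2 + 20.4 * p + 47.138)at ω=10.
Substitute p = j*10: L(j10) = -0.0157688 - 0.0263223j.
|L| = 20*log₁₀(sqrt(Re²+Im²)) = -30.26 dB.
∠L = atan2(Im, Re) = -120.92°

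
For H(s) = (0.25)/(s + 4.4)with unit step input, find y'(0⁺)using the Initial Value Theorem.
IVT: y'(0⁺) = lim_{s→∞} s²·Y(s) = lim_{s→∞} s·H(s).
deg(num) = 0, deg(den) = 1, relative degree = 1, so s·H(s) → (leading num)/(leading den) = 0.25/1 = 0.25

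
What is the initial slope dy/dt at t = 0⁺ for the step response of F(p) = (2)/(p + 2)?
IVT: y'(0⁺) = lim_{p→∞} p²·Y(p) = lim_{p→∞} p·F(p).
deg(num) = 0, deg(den) = 1, relative degree = 1, so p·F(p) → (leading num)/(leading den) = 2/1 = 2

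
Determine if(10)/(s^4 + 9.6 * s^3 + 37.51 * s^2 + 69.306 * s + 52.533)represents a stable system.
Denominator: s^4 + 9.6*s^3 + 37.51*s^2 + 69.306*s + 52.533 = (s^2 + 4.2*s + 5.85)(s^2 + 5.4*s + 8.98). Poles: -2.1 + 1.2j, -2.1 - 1.2j, -2.7 + 1.3j, -2.7 - 1.3j. All Re(p)<0: Yes (stable)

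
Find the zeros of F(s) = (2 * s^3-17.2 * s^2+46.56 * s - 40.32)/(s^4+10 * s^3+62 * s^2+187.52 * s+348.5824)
Set numerator = 0: 2*s^3 - 17.2*s^2 + 46.56*s - 40.32 = 2*(s - 2.4)(s - 2)(s - 4.2) = 0 → Zeros: 2, 2.4, 4.2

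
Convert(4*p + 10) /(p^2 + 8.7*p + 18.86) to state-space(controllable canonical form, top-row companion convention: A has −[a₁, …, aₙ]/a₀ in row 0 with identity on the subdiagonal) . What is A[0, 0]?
Reachable canonical form for den = p^2 + 8.7*p + 18.86: top row of A = -[a₁,a₂,...,aₙ]/a₀, ones on the subdiagonal, zeros elsewhere.
A = [[-8.7, -18.86], [1, 0]].
A[0,0] = -8.7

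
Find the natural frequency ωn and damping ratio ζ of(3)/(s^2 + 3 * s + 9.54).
Underdamped: complex pole -1.5 + 2.7j. ωn = |pole| = 3.089, ζ = -Re(pole)/ωn = 0.4856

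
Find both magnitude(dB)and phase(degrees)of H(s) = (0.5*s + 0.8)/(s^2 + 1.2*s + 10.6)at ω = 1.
Substitute s = j*1: H(j1) = 0.0884615 + 0.0410256j.
|H| = 20*log₁₀(sqrt(Re²+Im²)) = -20.22 dB.
∠H = atan2(Im, Re) = 24.88°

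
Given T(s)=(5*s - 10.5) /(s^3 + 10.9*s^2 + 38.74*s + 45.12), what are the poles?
Set denominator = 0: s^3 + 10.9*s^2 + 38.74*s + 45.12 = (s + 3.2)(s + 4.7)(s + 3) = 0 → Poles: -3, -3.2, -4.7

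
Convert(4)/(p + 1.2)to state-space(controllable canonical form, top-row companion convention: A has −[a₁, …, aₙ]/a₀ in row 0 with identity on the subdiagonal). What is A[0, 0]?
Reachable canonical form for den = p + 1.2: top row of A = -[a₁,a₂,...,aₙ]/a₀, ones on the subdiagonal, zeros elsewhere.
A = [[-1.2]].
A[0,0] = -1.2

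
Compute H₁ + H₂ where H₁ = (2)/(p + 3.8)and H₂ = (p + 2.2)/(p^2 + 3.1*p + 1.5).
Parallel: H = H₁ + H₂ = (n₁·d₂ + n₂·d₁)/(d₁·d₂).
n₁·d₂ = 2*p^2 + 6.2*p + 3. n₂·d₁ = p^2 + 6*p + 8.36. Sum = 3*p^2 + 12.2*p + 11.36. d₁·d₂ = p^3 + 6.9*p^2 + 13.28*p + 5.7.
H(p) = (3*p^2 + 12.2*p + 11.36)/(p^3 + 6.9*p^2 + 13.28*p + 5.7)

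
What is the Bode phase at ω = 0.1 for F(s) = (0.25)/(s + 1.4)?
Substitute s = j*0.1: F(j0.1) = 0.177665 - 0.0126904j.
∠F(j0.1) = atan2(Im, Re) = atan2(-0.0126904, 0.177665) = -4.09°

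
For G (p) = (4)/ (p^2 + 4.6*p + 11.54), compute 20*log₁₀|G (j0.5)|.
Substitute p = j*0.5: G(j0.5) = 0.340178 - 0.0693011j.
|G(j0.5)| = sqrt(Re² + Im²) = 0.3472.
20*log₁₀(0.3472) = -9.19 dB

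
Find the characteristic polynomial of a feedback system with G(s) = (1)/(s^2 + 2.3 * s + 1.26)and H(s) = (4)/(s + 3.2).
Characteristic poly = G_den * H_den + G_num * H_num = (s^3 + 5.5*s^2 + 8.62*s + 4.032) + (4) = s^3 + 5.5*s^2 + 8.62*s + 8.032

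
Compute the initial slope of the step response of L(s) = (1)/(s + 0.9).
IVT: y'(0⁺) = lim_{s→∞} s²·Y(s) = lim_{s→∞} s·L(s).
deg(num) = 0, deg(den) = 1, relative degree = 1, so s·L(s) → (leading num)/(leading den) = 1/1 = 1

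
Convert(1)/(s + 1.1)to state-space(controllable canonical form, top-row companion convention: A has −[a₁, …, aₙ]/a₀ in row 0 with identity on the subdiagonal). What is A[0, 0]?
Reachable canonical form for den = s + 1.1: top row of A = -[a₁,a₂,...,aₙ]/a₀, ones on the subdiagonal, zeros elsewhere.
A = [[-1.1]].
A[0,0] = -1.1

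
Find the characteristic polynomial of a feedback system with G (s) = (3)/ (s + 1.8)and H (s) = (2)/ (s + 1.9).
Characteristic poly = G_den * H_den + G_num * H_num = (s^2 + 3.7*s + 3.42) + (6) = s^2 + 3.7*s + 9.42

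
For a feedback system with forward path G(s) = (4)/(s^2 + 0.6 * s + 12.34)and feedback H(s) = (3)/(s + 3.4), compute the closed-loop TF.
Closed-loop T = G/(1+GH).
Numerator: G_num * H_den = 4*s + 13.6.
Denominator: G_den * H_den + G_num * H_num = (s^3 + 4*s^2 + 14.38*s + 41.956) + (12) = s^3 + 4*s^2 + 14.38*s + 53.956.
T(s) = (4*s + 13.6)/(s^3 + 4*s^2 + 14.38*s + 53.956)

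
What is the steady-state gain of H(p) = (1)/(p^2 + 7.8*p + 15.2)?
DC gain = H(0) = num(0)/den(0) = 1/15.2 = 0.06579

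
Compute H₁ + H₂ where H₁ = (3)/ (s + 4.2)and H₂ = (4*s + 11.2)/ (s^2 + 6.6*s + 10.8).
Parallel: H = H₁ + H₂ = (n₁·d₂ + n₂·d₁)/(d₁·d₂).
n₁·d₂ = 3*s^2 + 19.8*s + 32.4. n₂·d₁ = 4*s^2 + 28*s + 47.04. Sum = 7*s^2 + 47.8*s + 79.44. d₁·d₂ = s^3 + 10.8*s^2 + 38.52*s + 45.36.
H(s) = (7*s^2 + 47.8*s + 79.44)/(s^3 + 10.8*s^2 + 38.52*s + 45.36)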